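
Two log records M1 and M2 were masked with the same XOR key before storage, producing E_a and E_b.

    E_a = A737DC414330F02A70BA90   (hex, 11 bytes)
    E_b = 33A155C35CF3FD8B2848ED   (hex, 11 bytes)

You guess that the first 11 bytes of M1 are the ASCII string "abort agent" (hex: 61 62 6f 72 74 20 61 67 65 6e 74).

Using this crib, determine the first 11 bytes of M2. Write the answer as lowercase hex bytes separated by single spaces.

First, E_a ⊕ E_b = (M1 ⊕ K) ⊕ (M2 ⊕ K) = M1 ⊕ M2, so the key drops out. Then M2 = (M1 ⊕ M2) ⊕ M1 over the first 11 bytes.
byte 0: (a7 ⊕ 33) ⊕ 61 = 94 ⊕ 61 = f5
byte 1: (37 ⊕ a1) ⊕ 62 = 96 ⊕ 62 = f4
byte 2: (dc ⊕ 55) ⊕ 6f = 89 ⊕ 6f = e6
byte 3: (41 ⊕ c3) ⊕ 72 = 82 ⊕ 72 = f0
byte 4: (43 ⊕ 5c) ⊕ 74 = 1f ⊕ 74 = 6b
byte 5: (30 ⊕ f3) ⊕ 20 = c3 ⊕ 20 = e3
byte 6: (f0 ⊕ fd) ⊕ 61 = 0d ⊕ 61 = 6c
byte 7: (2a ⊕ 8b) ⊕ 67 = a1 ⊕ 67 = c6
byte 8: (70 ⊕ 28) ⊕ 65 = 58 ⊕ 65 = 3d
byte 9: (ba ⊕ 48) ⊕ 6e = f2 ⊕ 6e = 9c
byte 10: (90 ⊕ ed) ⊕ 74 = 7d ⊕ 74 = 09

f5 f4 e6 f0 6b e3 6c c6 3d 9c 09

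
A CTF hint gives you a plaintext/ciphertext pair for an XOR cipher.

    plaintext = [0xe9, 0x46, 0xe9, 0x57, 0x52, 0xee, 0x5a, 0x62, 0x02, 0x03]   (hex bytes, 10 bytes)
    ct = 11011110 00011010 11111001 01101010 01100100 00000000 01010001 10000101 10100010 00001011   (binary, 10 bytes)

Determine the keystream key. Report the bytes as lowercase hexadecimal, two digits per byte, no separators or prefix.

375c103d36ee0be7a008

Since ct = plaintext ⊕ key, XORing both sides with plaintext gives key = plaintext ⊕ ct.
byte 0: 233 xor 222 =  55
byte 1:  70 xor  26 =  92
byte 2: 233 xor 249 =  16
byte 3:  87 xor 106 =  61
byte 4:  82 xor 100 =  54
byte 5: 238 xor   0 = 238
byte 6:  90 xor  81 =  11
byte 7:  98 xor 133 = 231
byte 8:   2 xor 162 = 160
byte 9:   3 xor  11 =   8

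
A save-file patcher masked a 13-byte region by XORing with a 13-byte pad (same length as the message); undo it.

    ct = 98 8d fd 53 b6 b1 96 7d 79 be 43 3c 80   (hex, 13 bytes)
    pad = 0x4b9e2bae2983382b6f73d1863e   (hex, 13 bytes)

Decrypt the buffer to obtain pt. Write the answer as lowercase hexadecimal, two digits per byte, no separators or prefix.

d313d6fd9f32ae5616cd92babe

XOR is its own inverse, so applying the key byte-wise gives the result directly.
152 ⊕  75 = 211
141 ⊕ 158 =  19
253 ⊕  43 = 214
 83 ⊕ 174 = 253
182 ⊕  41 = 159
177 ⊕ 131 =  50
150 ⊕  56 = 174
125 ⊕  43 =  86
121 ⊕ 111 =  22
190 ⊕ 115 = 205
 67 ⊕ 209 = 146
 60 ⊕ 134 = 186
128 ⊕  62 = 190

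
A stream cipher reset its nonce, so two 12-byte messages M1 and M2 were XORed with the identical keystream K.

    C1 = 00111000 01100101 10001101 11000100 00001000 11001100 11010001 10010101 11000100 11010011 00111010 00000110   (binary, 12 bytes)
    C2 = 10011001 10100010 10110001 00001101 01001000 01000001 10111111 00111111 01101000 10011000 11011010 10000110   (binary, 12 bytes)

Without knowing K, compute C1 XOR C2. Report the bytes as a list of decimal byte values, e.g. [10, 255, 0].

C1 ⊕ C2 = (M1 ⊕ K) ⊕ (M2 ⊕ K) = M1 ⊕ M2 — the shared key cancels under XOR.
00111000 ^ 10011001 = 10100001
01100101 ^ 10100010 = 11000111
10001101 ^ 10110001 = 00111100
11000100 ^ 00001101 = 11001001
00001000 ^ 01001000 = 01000000
11001100 ^ 01000001 = 10001101
11010001 ^ 10111111 = 01101110
10010101 ^ 00111111 = 10101010
11000100 ^ 01101000 = 10101100
11010011 ^ 10011000 = 01001011
00111010 ^ 11011010 = 11100000
00000110 ^ 10000110 = 10000000

[161, 199, 60, 201, 64, 141, 110, 170, 172, 75, 224, 128]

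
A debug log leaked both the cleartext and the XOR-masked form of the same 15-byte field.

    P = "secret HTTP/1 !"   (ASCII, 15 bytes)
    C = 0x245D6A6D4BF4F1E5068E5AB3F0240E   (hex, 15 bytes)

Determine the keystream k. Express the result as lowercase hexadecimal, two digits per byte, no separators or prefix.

5738091f2e80d1ad52da0a9cc1042f

Since C = P ⊕ k, XORing both sides with P gives k = P ⊕ C.
73 ^ 24 = 57
65 ^ 5d = 38
63 ^ 6a = 09
72 ^ 6d = 1f
65 ^ 4b = 2e
74 ^ f4 = 80
20 ^ f1 = d1
48 ^ e5 = ad
54 ^ 06 = 52
54 ^ 8e = da
50 ^ 5a = 0a
2f ^ b3 = 9c
31 ^ f0 = c1
20 ^ 24 = 04
21 ^ 0e = 2f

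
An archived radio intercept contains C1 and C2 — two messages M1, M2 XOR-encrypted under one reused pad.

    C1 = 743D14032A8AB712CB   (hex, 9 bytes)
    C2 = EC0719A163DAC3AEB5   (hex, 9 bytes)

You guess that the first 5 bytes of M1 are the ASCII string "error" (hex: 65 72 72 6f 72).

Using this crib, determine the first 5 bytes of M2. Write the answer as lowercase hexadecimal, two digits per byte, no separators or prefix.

fd487fcd3b

First, C1 ⊕ C2 = (M1 ⊕ K) ⊕ (M2 ⊕ K) = M1 ⊕ M2, so the key drops out. Then M2 = (M1 ⊕ M2) ⊕ M1 over the first 5 bytes.
byte 0: (74 XOR ec) XOR 65 = 98 XOR 65 = fd
byte 1: (3d XOR 07) XOR 72 = 3a XOR 72 = 48
byte 2: (14 XOR 19) XOR 72 = 0d XOR 72 = 7f
byte 3: (03 XOR a1) XOR 6f = a2 XOR 6f = cd
byte 4: (2a XOR 63) XOR 72 = 49 XOR 72 = 3b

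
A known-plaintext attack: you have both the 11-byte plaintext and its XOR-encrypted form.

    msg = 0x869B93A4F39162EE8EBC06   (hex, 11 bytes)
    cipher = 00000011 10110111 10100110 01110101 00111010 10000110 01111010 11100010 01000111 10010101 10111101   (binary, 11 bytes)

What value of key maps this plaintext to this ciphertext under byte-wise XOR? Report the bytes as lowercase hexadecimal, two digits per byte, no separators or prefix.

852c35d1c917180cc929bb

Since cipher = msg ⊕ key, XORing both sides with msg gives key = msg ⊕ cipher.
134 xor   3 = 133
155 xor 183 =  44
147 xor 166 =  53
164 xor 117 = 209
243 xor  58 = 201
145 xor 134 =  23
 98 xor 122 =  24
238 xor 226 =  12
142 xor  71 = 201
188 xor 149 =  41
  6 xor 189 = 187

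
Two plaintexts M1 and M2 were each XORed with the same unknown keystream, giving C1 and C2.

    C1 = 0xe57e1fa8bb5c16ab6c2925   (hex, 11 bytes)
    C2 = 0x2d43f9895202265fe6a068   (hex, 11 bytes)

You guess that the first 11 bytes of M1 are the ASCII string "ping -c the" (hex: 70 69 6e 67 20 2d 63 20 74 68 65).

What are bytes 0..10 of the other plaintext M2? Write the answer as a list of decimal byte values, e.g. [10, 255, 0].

[184, 84, 136, 70, 201, 115, 83, 212, 254, 225, 40]

First, C1 ⊕ C2 = (M1 ⊕ K) ⊕ (M2 ⊕ K) = M1 ⊕ M2, so the key drops out. Then M2 = (M1 ⊕ M2) ⊕ M1 over the first 11 bytes.
byte 0: (e5 xor 2d) xor 70 = c8 xor 70 = b8
byte 1: (7e xor 43) xor 69 = 3d xor 69 = 54
byte 2: (1f xor f9) xor 6e = e6 xor 6e = 88
byte 3: (a8 xor 89) xor 67 = 21 xor 67 = 46
byte 4: (bb xor 52) xor 20 = e9 xor 20 = c9
byte 5: (5c xor 02) xor 2d = 5e xor 2d = 73
byte 6: (16 xor 26) xor 63 = 30 xor 63 = 53
byte 7: (ab xor 5f) xor 20 = f4 xor 20 = d4
byte 8: (6c xor e6) xor 74 = 8a xor 74 = fe
byte 9: (29 xor a0) xor 68 = 89 xor 68 = e1
byte 10: (25 xor 68) xor 65 = 4d xor 65 = 28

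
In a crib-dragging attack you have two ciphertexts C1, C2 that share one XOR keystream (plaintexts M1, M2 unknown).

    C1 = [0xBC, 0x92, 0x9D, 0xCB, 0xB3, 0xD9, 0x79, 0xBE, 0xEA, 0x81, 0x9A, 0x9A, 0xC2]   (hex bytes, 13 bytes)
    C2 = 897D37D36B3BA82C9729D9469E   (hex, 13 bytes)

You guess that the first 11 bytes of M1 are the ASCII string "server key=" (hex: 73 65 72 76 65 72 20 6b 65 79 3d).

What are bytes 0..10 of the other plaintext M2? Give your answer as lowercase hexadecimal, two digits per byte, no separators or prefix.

First, C1 ⊕ C2 = (M1 ⊕ K) ⊕ (M2 ⊕ K) = M1 ⊕ M2, so the key drops out. Then M2 = (M1 ⊕ M2) ⊕ M1 over the first 11 bytes.
byte 0: (bc ⊕ 89) ⊕ 73 = 35 ⊕ 73 = 46
byte 1: (92 ⊕ 7d) ⊕ 65 = ef ⊕ 65 = 8a
byte 2: (9d ⊕ 37) ⊕ 72 = aa ⊕ 72 = d8
byte 3: (cb ⊕ d3) ⊕ 76 = 18 ⊕ 76 = 6e
byte 4: (b3 ⊕ 6b) ⊕ 65 = d8 ⊕ 65 = bd
byte 5: (d9 ⊕ 3b) ⊕ 72 = e2 ⊕ 72 = 90
byte 6: (79 ⊕ a8) ⊕ 20 = d1 ⊕ 20 = f1
byte 7: (be ⊕ 2c) ⊕ 6b = 92 ⊕ 6b = f9
byte 8: (ea ⊕ 97) ⊕ 65 = 7d ⊕ 65 = 18
byte 9: (81 ⊕ 29) ⊕ 79 = a8 ⊕ 79 = d1
byte 10: (9a ⊕ d9) ⊕ 3d = 43 ⊕ 3d = 7e

468ad86ebd90f1f918d17e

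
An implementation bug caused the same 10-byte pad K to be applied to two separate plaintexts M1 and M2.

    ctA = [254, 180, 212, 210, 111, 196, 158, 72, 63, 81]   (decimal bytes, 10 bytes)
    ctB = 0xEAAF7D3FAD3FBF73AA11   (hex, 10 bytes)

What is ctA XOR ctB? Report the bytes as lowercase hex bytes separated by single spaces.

ctA ⊕ ctB = (M1 ⊕ K) ⊕ (M2 ⊕ K) = M1 ⊕ M2 — the shared key cancels under XOR.
fe XOR ea = 14
b4 XOR af = 1b
d4 XOR 7d = a9
d2 XOR 3f = ed
6f XOR ad = c2
c4 XOR 3f = fb
9e XOR bf = 21
48 XOR 73 = 3b
3f XOR aa = 95
51 XOR 11 = 40

14 1b a9 ed c2 fb 21 3b 95 40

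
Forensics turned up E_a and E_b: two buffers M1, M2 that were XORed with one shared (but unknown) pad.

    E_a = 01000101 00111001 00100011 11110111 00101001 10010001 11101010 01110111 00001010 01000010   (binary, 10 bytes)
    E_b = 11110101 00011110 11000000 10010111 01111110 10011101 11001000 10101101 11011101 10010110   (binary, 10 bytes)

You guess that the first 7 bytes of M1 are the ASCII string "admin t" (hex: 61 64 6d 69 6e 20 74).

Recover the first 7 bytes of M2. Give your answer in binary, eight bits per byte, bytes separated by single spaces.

First, E_a ⊕ E_b = (M1 ⊕ K) ⊕ (M2 ⊕ K) = M1 ⊕ M2, so the key drops out. Then M2 = (M1 ⊕ M2) ⊕ M1 over the first 7 bytes.
byte 0: (45 ⊕ f5) ⊕ 61 = b0 ⊕ 61 = d1
byte 1: (39 ⊕ 1e) ⊕ 64 = 27 ⊕ 64 = 43
byte 2: (23 ⊕ c0) ⊕ 6d = e3 ⊕ 6d = 8e
byte 3: (f7 ⊕ 97) ⊕ 69 = 60 ⊕ 69 = 09
byte 4: (29 ⊕ 7e) ⊕ 6e = 57 ⊕ 6e = 39
byte 5: (91 ⊕ 9d) ⊕ 20 = 0c ⊕ 20 = 2c
byte 6: (ea ⊕ c8) ⊕ 74 = 22 ⊕ 74 = 56

11010001 01000011 10001110 00001001 00111001 00101100 01010110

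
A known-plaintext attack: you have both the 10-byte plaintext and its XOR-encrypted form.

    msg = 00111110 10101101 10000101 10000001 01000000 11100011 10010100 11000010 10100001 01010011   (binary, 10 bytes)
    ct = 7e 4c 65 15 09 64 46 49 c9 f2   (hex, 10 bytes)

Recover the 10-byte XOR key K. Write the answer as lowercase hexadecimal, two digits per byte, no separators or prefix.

Since ct = msg ⊕ K, XORing both sides with msg gives K = msg ⊕ ct.
 62 ^ 126 =  64
173 ^  76 = 225
133 ^ 101 = 224
129 ^  21 = 148
 64 ^   9 =  73
227 ^ 100 = 135
148 ^  70 = 210
194 ^  73 = 139
161 ^ 201 = 104
 83 ^ 242 = 161

40e1e0944987d28b68a1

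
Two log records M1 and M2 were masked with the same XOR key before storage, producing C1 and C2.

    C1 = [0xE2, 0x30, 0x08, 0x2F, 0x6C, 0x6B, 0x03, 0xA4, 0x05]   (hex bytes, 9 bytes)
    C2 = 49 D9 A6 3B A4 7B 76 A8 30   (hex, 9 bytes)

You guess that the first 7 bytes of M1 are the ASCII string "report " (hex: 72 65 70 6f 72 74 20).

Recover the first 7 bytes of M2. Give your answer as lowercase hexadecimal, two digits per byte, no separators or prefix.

First, C1 ⊕ C2 = (M1 ⊕ K) ⊕ (M2 ⊕ K) = M1 ⊕ M2, so the key drops out. Then M2 = (M1 ⊕ M2) ⊕ M1 over the first 7 bytes.
byte 0: (e2 ^ 49) ^ 72 = ab ^ 72 = d9
byte 1: (30 ^ d9) ^ 65 = e9 ^ 65 = 8c
byte 2: (08 ^ a6) ^ 70 = ae ^ 70 = de
byte 3: (2f ^ 3b) ^ 6f = 14 ^ 6f = 7b
byte 4: (6c ^ a4) ^ 72 = c8 ^ 72 = ba
byte 5: (6b ^ 7b) ^ 74 = 10 ^ 74 = 64
byte 6: (03 ^ 76) ^ 20 = 75 ^ 20 = 55

d98cde7bba6455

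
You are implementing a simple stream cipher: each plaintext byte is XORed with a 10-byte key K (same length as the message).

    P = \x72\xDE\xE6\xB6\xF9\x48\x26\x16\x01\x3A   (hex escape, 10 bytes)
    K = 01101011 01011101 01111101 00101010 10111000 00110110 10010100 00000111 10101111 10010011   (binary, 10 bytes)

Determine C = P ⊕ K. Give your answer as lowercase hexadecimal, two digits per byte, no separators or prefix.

XOR is its own inverse, so applying the key byte-wise gives the result directly.
72 ⊕ 6b = 19
de ⊕ 5d = 83
e6 ⊕ 7d = 9b
b6 ⊕ 2a = 9c
f9 ⊕ b8 = 41
48 ⊕ 36 = 7e
26 ⊕ 94 = b2
16 ⊕ 07 = 11
01 ⊕ af = ae
3a ⊕ 93 = a9

19839b9c417eb211aea9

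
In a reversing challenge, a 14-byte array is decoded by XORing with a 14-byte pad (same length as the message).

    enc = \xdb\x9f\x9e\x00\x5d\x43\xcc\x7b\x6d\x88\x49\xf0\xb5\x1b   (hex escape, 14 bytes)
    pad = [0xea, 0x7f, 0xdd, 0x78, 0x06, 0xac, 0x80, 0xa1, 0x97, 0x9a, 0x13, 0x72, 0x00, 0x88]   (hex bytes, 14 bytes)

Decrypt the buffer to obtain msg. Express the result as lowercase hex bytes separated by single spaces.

31 e0 43 78 5b ef 4c da fa 12 5a 82 b5 93

XOR is its own inverse, so applying the key byte-wise gives the result directly.
11011011 xor 11101010 = 00110001
10011111 xor 01111111 = 11100000
10011110 xor 11011101 = 01000011
00000000 xor 01111000 = 01111000
01011101 xor 00000110 = 01011011
01000011 xor 10101100 = 11101111
11001100 xor 10000000 = 01001100
01111011 xor 10100001 = 11011010
01101101 xor 10010111 = 11111010
10001000 xor 10011010 = 00010010
01001001 xor 00010011 = 01011010
11110000 xor 01110010 = 10000010
10110101 xor 00000000 = 10110101
00011011 xor 10001000 = 10010011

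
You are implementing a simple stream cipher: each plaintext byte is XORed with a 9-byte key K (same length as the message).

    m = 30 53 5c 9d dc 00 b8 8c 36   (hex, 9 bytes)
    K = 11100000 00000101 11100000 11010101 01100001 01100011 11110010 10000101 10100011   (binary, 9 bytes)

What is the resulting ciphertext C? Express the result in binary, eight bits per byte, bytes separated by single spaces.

byte 0: 30 xor e0 = d0
byte 1: 53 xor 05 = 56
byte 2: 5c xor e0 = bc
byte 3: 9d xor d5 = 48
byte 4: dc xor 61 = bd
byte 5: 00 xor 63 = 63
byte 6: b8 xor f2 = 4a
byte 7: 8c xor 85 = 09
byte 8: 36 xor a3 = 95

11010000 01010110 10111100 01001000 10111101 01100011 01001010 00001001 10010101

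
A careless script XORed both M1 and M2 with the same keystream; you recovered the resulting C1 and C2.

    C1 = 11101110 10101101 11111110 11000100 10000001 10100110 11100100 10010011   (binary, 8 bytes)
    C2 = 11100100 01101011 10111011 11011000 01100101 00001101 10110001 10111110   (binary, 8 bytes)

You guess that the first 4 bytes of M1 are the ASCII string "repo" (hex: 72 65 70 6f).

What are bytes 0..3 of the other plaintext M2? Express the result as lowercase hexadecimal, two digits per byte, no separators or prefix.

First, C1 ⊕ C2 = (M1 ⊕ K) ⊕ (M2 ⊕ K) = M1 ⊕ M2, so the key drops out. Then M2 = (M1 ⊕ M2) ⊕ M1 over the first 4 bytes.
byte 0: (ee ⊕ e4) ⊕ 72 = 0a ⊕ 72 = 78
byte 1: (ad ⊕ 6b) ⊕ 65 = c6 ⊕ 65 = a3
byte 2: (fe ⊕ bb) ⊕ 70 = 45 ⊕ 70 = 35
byte 3: (c4 ⊕ d8) ⊕ 6f = 1c ⊕ 6f = 73

78a33573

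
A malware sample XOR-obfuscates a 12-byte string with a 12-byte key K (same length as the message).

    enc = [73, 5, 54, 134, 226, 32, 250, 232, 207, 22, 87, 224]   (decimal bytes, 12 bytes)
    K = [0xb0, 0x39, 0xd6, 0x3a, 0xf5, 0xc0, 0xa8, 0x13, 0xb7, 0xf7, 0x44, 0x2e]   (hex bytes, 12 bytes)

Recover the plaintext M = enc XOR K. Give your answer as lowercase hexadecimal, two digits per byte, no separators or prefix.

byte 0: 49 ⊕ b0 = f9
byte 1: 05 ⊕ 39 = 3c
byte 2: 36 ⊕ d6 = e0
byte 3: 86 ⊕ 3a = bc
byte 4: e2 ⊕ f5 = 17
byte 5: 20 ⊕ c0 = e0
byte 6: fa ⊕ a8 = 52
byte 7: e8 ⊕ 13 = fb
byte 8: cf ⊕ b7 = 78
byte 9: 16 ⊕ f7 = e1
byte 10: 57 ⊕ 44 = 13
byte 11: e0 ⊕ 2e = ce

f93ce0bc17e052fb78e113ce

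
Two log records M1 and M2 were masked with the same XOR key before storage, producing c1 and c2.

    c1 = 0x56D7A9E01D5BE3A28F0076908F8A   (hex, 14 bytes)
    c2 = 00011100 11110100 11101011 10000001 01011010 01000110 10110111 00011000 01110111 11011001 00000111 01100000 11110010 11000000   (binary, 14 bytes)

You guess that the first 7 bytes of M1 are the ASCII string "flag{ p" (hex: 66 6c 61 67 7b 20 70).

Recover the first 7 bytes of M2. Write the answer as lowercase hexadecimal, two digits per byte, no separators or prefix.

2c4f23063c3d24

First, c1 ⊕ c2 = (M1 ⊕ K) ⊕ (M2 ⊕ K) = M1 ⊕ M2, so the key drops out. Then M2 = (M1 ⊕ M2) ⊕ M1 over the first 7 bytes.
byte 0: (56 xor 1c) xor 66 = 4a xor 66 = 2c
byte 1: (d7 xor f4) xor 6c = 23 xor 6c = 4f
byte 2: (a9 xor eb) xor 61 = 42 xor 61 = 23
byte 3: (e0 xor 81) xor 67 = 61 xor 67 = 06
byte 4: (1d xor 5a) xor 7b = 47 xor 7b = 3c
byte 5: (5b xor 46) xor 20 = 1d xor 20 = 3d
byte 6: (e3 xor b7) xor 70 = 54 xor 70 = 24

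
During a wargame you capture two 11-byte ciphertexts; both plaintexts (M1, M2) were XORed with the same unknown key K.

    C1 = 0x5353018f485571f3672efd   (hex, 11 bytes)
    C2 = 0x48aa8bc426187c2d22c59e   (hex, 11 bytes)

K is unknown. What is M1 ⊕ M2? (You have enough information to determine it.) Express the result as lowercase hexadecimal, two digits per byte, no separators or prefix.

C1 ⊕ C2 = (M1 ⊕ K) ⊕ (M2 ⊕ K) = M1 ⊕ M2 — the shared key cancels under XOR.
53 XOR 48 = 1b
53 XOR aa = f9
01 XOR 8b = 8a
8f XOR c4 = 4b
48 XOR 26 = 6e
55 XOR 18 = 4d
71 XOR 7c = 0d
f3 XOR 2d = de
67 XOR 22 = 45
2e XOR c5 = eb
fd XOR 9e = 63

1bf98a4b6e4d0dde45eb63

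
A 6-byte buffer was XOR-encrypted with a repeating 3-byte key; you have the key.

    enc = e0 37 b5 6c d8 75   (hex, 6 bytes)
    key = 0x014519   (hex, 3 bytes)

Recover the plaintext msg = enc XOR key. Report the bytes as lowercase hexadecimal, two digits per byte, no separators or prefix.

e172ac6d9d6c

The 3-byte key repeats, so the effective keystream is 01 45 19 01 45 19.
byte 0: 224 xor   1 = 225
byte 1:  55 xor  69 = 114
byte 2: 181 xor  25 = 172
byte 3: 108 xor   1 = 109
byte 4: 216 xor  69 = 157
byte 5: 117 xor  25 = 108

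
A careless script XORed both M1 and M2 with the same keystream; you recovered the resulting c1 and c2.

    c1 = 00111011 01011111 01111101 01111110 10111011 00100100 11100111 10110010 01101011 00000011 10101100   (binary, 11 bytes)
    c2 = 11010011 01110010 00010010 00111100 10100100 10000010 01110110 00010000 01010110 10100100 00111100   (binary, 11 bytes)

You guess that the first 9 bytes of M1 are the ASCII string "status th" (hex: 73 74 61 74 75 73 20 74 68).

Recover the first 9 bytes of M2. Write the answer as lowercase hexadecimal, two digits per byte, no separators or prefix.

First, c1 ⊕ c2 = (M1 ⊕ K) ⊕ (M2 ⊕ K) = M1 ⊕ M2, so the key drops out. Then M2 = (M1 ⊕ M2) ⊕ M1 over the first 9 bytes.
byte 0: (3b XOR d3) XOR 73 = e8 XOR 73 = 9b
byte 1: (5f XOR 72) XOR 74 = 2d XOR 74 = 59
byte 2: (7d XOR 12) XOR 61 = 6f XOR 61 = 0e
byte 3: (7e XOR 3c) XOR 74 = 42 XOR 74 = 36
byte 4: (bb XOR a4) XOR 75 = 1f XOR 75 = 6a
byte 5: (24 XOR 82) XOR 73 = a6 XOR 73 = d5
byte 6: (e7 XOR 76) XOR 20 = 91 XOR 20 = b1
byte 7: (b2 XOR 10) XOR 74 = a2 XOR 74 = d6
byte 8: (6b XOR 56) XOR 68 = 3d XOR 68 = 55

9b590e366ad5b1d655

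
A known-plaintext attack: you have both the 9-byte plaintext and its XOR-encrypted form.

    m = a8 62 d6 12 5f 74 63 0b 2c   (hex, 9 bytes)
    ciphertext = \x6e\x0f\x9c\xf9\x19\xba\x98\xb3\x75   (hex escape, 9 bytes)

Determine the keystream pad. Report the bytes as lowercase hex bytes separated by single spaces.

Since ciphertext = m ⊕ pad, XORing both sides with m gives pad = m ⊕ ciphertext.
byte 0: a8 xor 6e = c6
byte 1: 62 xor 0f = 6d
byte 2: d6 xor 9c = 4a
byte 3: 12 xor f9 = eb
byte 4: 5f xor 19 = 46
byte 5: 74 xor ba = ce
byte 6: 63 xor 98 = fb
byte 7: 0b xor b3 = b8
byte 8: 2c xor 75 = 59

c6 6d 4a eb 46 ce fb b8 59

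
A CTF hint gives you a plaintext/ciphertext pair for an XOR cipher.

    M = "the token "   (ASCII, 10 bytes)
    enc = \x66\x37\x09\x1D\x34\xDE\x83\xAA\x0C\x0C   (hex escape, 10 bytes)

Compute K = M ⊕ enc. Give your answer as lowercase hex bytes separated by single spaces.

12 5f 6c 3d 40 b1 e8 cf 62 2c

Since enc = M ⊕ K, XORing both sides with M gives K = M ⊕ enc.
74 xor 66 = 12
68 xor 37 = 5f
65 xor 09 = 6c
20 xor 1d = 3d
74 xor 34 = 40
6f xor de = b1
6b xor 83 = e8
65 xor aa = cf
6e xor 0c = 62
20 xor 0c = 2c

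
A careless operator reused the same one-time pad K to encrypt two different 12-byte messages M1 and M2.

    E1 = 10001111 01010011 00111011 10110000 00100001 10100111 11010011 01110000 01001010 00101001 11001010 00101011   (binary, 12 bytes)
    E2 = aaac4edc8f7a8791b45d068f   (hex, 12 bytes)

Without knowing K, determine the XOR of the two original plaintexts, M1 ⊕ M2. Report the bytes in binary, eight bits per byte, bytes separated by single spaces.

00100101 11111111 01110101 01101100 10101110 11011101 01010100 11100001 11111110 01110100 11001100 10100100

E1 ⊕ E2 = (M1 ⊕ K) ⊕ (M2 ⊕ K) = M1 ⊕ M2 — the shared key cancels under XOR.
8f ^ aa = 25
53 ^ ac = ff
3b ^ 4e = 75
b0 ^ dc = 6c
21 ^ 8f = ae
a7 ^ 7a = dd
d3 ^ 87 = 54
70 ^ 91 = e1
4a ^ b4 = fe
29 ^ 5d = 74
ca ^ 06 = cc
2b ^ 8f = a4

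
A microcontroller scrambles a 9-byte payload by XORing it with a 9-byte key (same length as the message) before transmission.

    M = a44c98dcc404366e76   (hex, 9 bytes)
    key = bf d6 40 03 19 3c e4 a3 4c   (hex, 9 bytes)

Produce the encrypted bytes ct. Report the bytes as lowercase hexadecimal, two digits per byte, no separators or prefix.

1b9ad8dfdd38d2cd3a

XOR is its own inverse, so applying the key byte-wise gives the result directly.
byte 0: 10100100 XOR 10111111 = 00011011
byte 1: 01001100 XOR 11010110 = 10011010
byte 2: 10011000 XOR 01000000 = 11011000
byte 3: 11011100 XOR 00000011 = 11011111
byte 4: 11000100 XOR 00011001 = 11011101
byte 5: 00000100 XOR 00111100 = 00111000
byte 6: 00110110 XOR 11100100 = 11010010
byte 7: 01101110 XOR 10100011 = 11001101
byte 8: 01110110 XOR 01001100 = 00111010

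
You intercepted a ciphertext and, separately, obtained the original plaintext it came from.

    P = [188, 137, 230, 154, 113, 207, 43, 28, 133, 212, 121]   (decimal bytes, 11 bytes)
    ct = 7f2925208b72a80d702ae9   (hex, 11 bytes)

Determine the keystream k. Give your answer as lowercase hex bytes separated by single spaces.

c3 a0 c3 ba fa bd 83 11 f5 fe 90

Since ct = P ⊕ k, XORing both sides with P gives k = P ⊕ ct.
byte 0: 188 XOR 127 = 195
byte 1: 137 XOR  41 = 160
byte 2: 230 XOR  37 = 195
byte 3: 154 XOR  32 = 186
byte 4: 113 XOR 139 = 250
byte 5: 207 XOR 114 = 189
byte 6:  43 XOR 168 = 131
byte 7:  28 XOR  13 =  17
byte 8: 133 XOR 112 = 245
byte 9: 212 XOR  42 = 254
byte 10: 121 XOR 233 = 144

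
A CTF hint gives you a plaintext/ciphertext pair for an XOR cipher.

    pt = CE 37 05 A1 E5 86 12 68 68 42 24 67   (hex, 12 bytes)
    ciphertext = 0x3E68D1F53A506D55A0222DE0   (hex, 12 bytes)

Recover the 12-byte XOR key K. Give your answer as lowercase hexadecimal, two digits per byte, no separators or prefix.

f05fd454dfd67f3dc8600987

Since ciphertext = pt ⊕ K, XORing both sides with pt gives K = pt ⊕ ciphertext.
byte 0: 206 XOR  62 = 240
byte 1:  55 XOR 104 =  95
byte 2:   5 XOR 209 = 212
byte 3: 161 XOR 245 =  84
byte 4: 229 XOR  58 = 223
byte 5: 134 XOR  80 = 214
byte 6:  18 XOR 109 = 127
byte 7: 104 XOR  85 =  61
byte 8: 104 XOR 160 = 200
byte 9:  66 XOR  34 =  96
byte 10:  36 XOR  45 =   9
byte 11: 103 XOR 224 = 135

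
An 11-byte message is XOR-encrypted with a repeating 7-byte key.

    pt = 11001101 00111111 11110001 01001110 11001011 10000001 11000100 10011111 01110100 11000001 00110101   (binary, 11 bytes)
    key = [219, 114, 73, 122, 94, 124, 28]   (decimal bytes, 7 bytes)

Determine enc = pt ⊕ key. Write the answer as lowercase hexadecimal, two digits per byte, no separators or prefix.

164db83495fdd84406884f

The 7-byte key repeats, so the effective keystream is db 72 49 7a 5e 7c 1c db 72 49 7a.
byte 0: 205 ^ 219 =  22
byte 1:  63 ^ 114 =  77
byte 2: 241 ^  73 = 184
byte 3:  78 ^ 122 =  52
byte 4: 203 ^  94 = 149
byte 5: 129 ^ 124 = 253
byte 6: 196 ^  28 = 216
byte 7: 159 ^ 219 =  68
byte 8: 116 ^ 114 =   6
byte 9: 193 ^  73 = 136
byte 10:  53 ^ 122 =  79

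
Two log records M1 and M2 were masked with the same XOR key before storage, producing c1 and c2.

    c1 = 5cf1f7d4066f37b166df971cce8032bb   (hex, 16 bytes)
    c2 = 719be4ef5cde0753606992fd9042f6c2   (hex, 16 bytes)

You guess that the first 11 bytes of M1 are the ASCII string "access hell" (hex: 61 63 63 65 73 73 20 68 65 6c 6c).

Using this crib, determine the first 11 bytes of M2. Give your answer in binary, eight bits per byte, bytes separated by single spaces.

First, c1 ⊕ c2 = (M1 ⊕ K) ⊕ (M2 ⊕ K) = M1 ⊕ M2, so the key drops out. Then M2 = (M1 ⊕ M2) ⊕ M1 over the first 11 bytes.
byte 0: (5c ^ 71) ^ 61 = 2d ^ 61 = 4c
byte 1: (f1 ^ 9b) ^ 63 = 6a ^ 63 = 09
byte 2: (f7 ^ e4) ^ 63 = 13 ^ 63 = 70
byte 3: (d4 ^ ef) ^ 65 = 3b ^ 65 = 5e
byte 4: (06 ^ 5c) ^ 73 = 5a ^ 73 = 29
byte 5: (6f ^ de) ^ 73 = b1 ^ 73 = c2
byte 6: (37 ^ 07) ^ 20 = 30 ^ 20 = 10
byte 7: (b1 ^ 53) ^ 68 = e2 ^ 68 = 8a
byte 8: (66 ^ 60) ^ 65 = 06 ^ 65 = 63
byte 9: (df ^ 69) ^ 6c = b6 ^ 6c = da
byte 10: (97 ^ 92) ^ 6c = 05 ^ 6c = 69

01001100 00001001 01110000 01011110 00101001 11000010 00010000 10001010 01100011 11011010 01101001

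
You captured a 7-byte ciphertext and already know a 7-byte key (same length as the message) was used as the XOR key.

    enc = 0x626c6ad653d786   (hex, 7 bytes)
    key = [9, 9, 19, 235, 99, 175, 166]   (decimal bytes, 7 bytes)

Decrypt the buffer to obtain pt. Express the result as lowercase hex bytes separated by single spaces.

XOR is its own inverse, so applying the key byte-wise gives the result directly.
byte 0: 62 XOR 09 = 6b
byte 1: 6c XOR 09 = 65
byte 2: 6a XOR 13 = 79
byte 3: d6 XOR eb = 3d
byte 4: 53 XOR 63 = 30
byte 5: d7 XOR af = 78
byte 6: 86 XOR a6 = 20

6b 65 79 3d 30 78 20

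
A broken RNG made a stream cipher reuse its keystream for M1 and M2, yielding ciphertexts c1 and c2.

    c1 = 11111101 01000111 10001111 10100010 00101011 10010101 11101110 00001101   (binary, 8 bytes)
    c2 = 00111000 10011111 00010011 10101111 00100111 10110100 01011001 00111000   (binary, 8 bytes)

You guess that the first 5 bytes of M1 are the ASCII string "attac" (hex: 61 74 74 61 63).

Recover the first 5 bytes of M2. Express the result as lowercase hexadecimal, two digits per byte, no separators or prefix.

a4ace86c6f

First, c1 ⊕ c2 = (M1 ⊕ K) ⊕ (M2 ⊕ K) = M1 ⊕ M2, so the key drops out. Then M2 = (M1 ⊕ M2) ⊕ M1 over the first 5 bytes.
byte 0: (fd ^ 38) ^ 61 = c5 ^ 61 = a4
byte 1: (47 ^ 9f) ^ 74 = d8 ^ 74 = ac
byte 2: (8f ^ 13) ^ 74 = 9c ^ 74 = e8
byte 3: (a2 ^ af) ^ 61 = 0d ^ 61 = 6c
byte 4: (2b ^ 27) ^ 63 = 0c ^ 63 = 6f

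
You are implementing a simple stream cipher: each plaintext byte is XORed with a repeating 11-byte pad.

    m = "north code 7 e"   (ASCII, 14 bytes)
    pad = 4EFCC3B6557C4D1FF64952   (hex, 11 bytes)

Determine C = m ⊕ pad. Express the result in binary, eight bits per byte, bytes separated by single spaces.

00100000 10010011 10110001 11000010 00111101 01011100 00101110 01110000 10010010 00101100 01110010 01111001 11011100 10100110

The 11-byte key repeats, so the effective keystream is 4e fc c3 b6 55 7c 4d 1f f6 49 52 4e fc c3.
byte 0: 6e ^ 4e = 20
byte 1: 6f ^ fc = 93
byte 2: 72 ^ c3 = b1
byte 3: 74 ^ b6 = c2
byte 4: 68 ^ 55 = 3d
byte 5: 20 ^ 7c = 5c
byte 6: 63 ^ 4d = 2e
byte 7: 6f ^ 1f = 70
byte 8: 64 ^ f6 = 92
byte 9: 65 ^ 49 = 2c
byte 10: 20 ^ 52 = 72
byte 11: 37 ^ 4e = 79
byte 12: 20 ^ fc = dc
byte 13: 65 ^ c3 = a6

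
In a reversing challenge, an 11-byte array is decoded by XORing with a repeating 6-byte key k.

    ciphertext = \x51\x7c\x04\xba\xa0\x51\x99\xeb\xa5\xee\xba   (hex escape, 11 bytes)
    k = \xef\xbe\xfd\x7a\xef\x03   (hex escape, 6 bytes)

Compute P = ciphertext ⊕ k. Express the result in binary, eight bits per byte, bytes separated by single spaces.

The 6-byte key repeats, so the effective keystream is ef be fd 7a ef 03 ef be fd 7a ef.
byte 0: 01010001 XOR 11101111 = 10111110
byte 1: 01111100 XOR 10111110 = 11000010
byte 2: 00000100 XOR 11111101 = 11111001
byte 3: 10111010 XOR 01111010 = 11000000
byte 4: 10100000 XOR 11101111 = 01001111
byte 5: 01010001 XOR 00000011 = 01010010
byte 6: 10011001 XOR 11101111 = 01110110
byte 7: 11101011 XOR 10111110 = 01010101
byte 8: 10100101 XOR 11111101 = 01011000
byte 9: 11101110 XOR 01111010 = 10010100
byte 10: 10111010 XOR 11101111 = 01010101

10111110 11000010 11111001 11000000 01001111 01010010 01110110 01010101 01011000 10010100 01010101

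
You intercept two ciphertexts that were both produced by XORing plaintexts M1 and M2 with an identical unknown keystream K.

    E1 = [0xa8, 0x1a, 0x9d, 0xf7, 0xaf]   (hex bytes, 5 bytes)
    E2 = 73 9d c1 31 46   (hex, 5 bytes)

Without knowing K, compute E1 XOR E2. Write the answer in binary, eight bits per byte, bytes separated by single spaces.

E1 ⊕ E2 = (M1 ⊕ K) ⊕ (M2 ⊕ K) = M1 ⊕ M2 — the shared key cancels under XOR.
168 XOR 115 = 219
 26 XOR 157 = 135
157 XOR 193 =  92
247 XOR  49 = 198
175 XOR  70 = 233

11011011 10000111 01011100 11000110 11101001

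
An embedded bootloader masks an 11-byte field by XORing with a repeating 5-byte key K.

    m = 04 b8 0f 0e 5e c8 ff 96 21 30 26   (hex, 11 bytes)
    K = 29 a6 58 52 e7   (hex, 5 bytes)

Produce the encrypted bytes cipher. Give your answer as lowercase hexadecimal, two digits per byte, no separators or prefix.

The 5-byte key repeats, so the effective keystream is 29 a6 58 52 e7 29 a6 58 52 e7 29.
byte 0:   4 ^  41 =  45
byte 1: 184 ^ 166 =  30
byte 2:  15 ^  88 =  87
byte 3:  14 ^  82 =  92
byte 4:  94 ^ 231 = 185
byte 5: 200 ^  41 = 225
byte 6: 255 ^ 166 =  89
byte 7: 150 ^  88 = 206
byte 8:  33 ^  82 = 115
byte 9:  48 ^ 231 = 215
byte 10:  38 ^  41 =  15

2d1e575cb9e159ce73d70f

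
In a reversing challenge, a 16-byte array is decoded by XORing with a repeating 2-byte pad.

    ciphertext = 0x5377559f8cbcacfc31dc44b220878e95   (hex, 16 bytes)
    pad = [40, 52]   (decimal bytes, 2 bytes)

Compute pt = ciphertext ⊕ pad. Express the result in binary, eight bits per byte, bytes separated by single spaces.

01111011 01000011 01111101 10101011 10100100 10001000 10000100 11001000 00011001 11101000 01101100 10000110 00001000 10110011 10100110 10100001

The 2-byte key repeats, so the effective keystream is 28 34 28 34 28 34 28 34 28 34 28 34 28 34 28 34.
byte 0:  83 XOR  40 = 123
byte 1: 119 XOR  52 =  67
byte 2:  85 XOR  40 = 125
byte 3: 159 XOR  52 = 171
byte 4: 140 XOR  40 = 164
byte 5: 188 XOR  52 = 136
byte 6: 172 XOR  40 = 132
byte 7: 252 XOR  52 = 200
byte 8:  49 XOR  40 =  25
byte 9: 220 XOR  52 = 232
byte 10:  68 XOR  40 = 108
byte 11: 178 XOR  52 = 134
byte 12:  32 XOR  40 =   8
byte 13: 135 XOR  52 = 179
byte 14: 142 XOR  40 = 166
byte 15: 149 XOR  52 = 161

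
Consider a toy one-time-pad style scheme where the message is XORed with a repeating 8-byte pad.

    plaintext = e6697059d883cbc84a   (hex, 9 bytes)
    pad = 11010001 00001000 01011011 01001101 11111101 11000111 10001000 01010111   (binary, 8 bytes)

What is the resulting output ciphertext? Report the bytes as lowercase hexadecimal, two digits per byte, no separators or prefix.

The 8-byte key repeats, so the effective keystream is d1 08 5b 4d fd c7 88 57 d1.
byte 0: 11100110 ^ 11010001 = 00110111
byte 1: 01101001 ^ 00001000 = 01100001
byte 2: 01110000 ^ 01011011 = 00101011
byte 3: 01011001 ^ 01001101 = 00010100
byte 4: 11011000 ^ 11111101 = 00100101
byte 5: 10000011 ^ 11000111 = 01000100
byte 6: 11001011 ^ 10001000 = 01000011
byte 7: 11001000 ^ 01010111 = 10011111
byte 8: 01001010 ^ 11010001 = 10011011

37612b142544439f9b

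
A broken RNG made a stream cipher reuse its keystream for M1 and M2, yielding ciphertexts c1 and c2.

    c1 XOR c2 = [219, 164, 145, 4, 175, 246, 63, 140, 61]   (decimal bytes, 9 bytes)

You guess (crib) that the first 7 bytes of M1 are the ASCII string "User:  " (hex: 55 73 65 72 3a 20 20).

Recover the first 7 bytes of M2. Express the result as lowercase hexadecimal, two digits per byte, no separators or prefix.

8ed7f47695d61f

Since c1 ⊕ c2 = M1 ⊕ M2, XORing with the guessed M1 bytes yields the corresponding M2 bytes: M2 = (c1 ⊕ c2) ⊕ M1.
byte 0: db xor 55 = 8e
byte 1: a4 xor 73 = d7
byte 2: 91 xor 65 = f4
byte 3: 04 xor 72 = 76
byte 4: af xor 3a = 95
byte 5: f6 xor 20 = d6
byte 6: 3f xor 20 = 1f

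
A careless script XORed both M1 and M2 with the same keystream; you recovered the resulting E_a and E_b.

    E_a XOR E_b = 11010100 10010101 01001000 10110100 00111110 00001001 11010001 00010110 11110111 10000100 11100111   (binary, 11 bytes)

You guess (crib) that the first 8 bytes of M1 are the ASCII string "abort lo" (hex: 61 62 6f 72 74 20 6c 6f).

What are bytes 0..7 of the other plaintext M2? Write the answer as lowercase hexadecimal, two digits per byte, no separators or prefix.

b5f727c64a29bd79

Since E_a ⊕ E_b = M1 ⊕ M2, XORing with the guessed M1 bytes yields the corresponding M2 bytes: M2 = (E_a ⊕ E_b) ⊕ M1.
d4 xor 61 = b5
95 xor 62 = f7
48 xor 6f = 27
b4 xor 72 = c6
3e xor 74 = 4a
09 xor 20 = 29
d1 xor 6c = bd
16 xor 6f = 79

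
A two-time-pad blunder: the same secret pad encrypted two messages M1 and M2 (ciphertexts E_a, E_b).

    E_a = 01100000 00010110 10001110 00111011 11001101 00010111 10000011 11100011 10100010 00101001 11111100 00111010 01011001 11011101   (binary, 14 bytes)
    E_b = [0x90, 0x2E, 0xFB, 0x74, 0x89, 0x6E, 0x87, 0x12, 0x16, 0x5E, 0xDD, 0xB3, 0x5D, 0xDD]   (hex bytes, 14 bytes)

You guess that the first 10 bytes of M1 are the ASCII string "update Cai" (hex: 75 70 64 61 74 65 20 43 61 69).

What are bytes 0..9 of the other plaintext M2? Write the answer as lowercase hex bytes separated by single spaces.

First, E_a ⊕ E_b = (M1 ⊕ K) ⊕ (M2 ⊕ K) = M1 ⊕ M2, so the key drops out. Then M2 = (M1 ⊕ M2) ⊕ M1 over the first 10 bytes.
byte 0: (60 ^ 90) ^ 75 = f0 ^ 75 = 85
byte 1: (16 ^ 2e) ^ 70 = 38 ^ 70 = 48
byte 2: (8e ^ fb) ^ 64 = 75 ^ 64 = 11
byte 3: (3b ^ 74) ^ 61 = 4f ^ 61 = 2e
byte 4: (cd ^ 89) ^ 74 = 44 ^ 74 = 30
byte 5: (17 ^ 6e) ^ 65 = 79 ^ 65 = 1c
byte 6: (83 ^ 87) ^ 20 = 04 ^ 20 = 24
byte 7: (e3 ^ 12) ^ 43 = f1 ^ 43 = b2
byte 8: (a2 ^ 16) ^ 61 = b4 ^ 61 = d5
byte 9: (29 ^ 5e) ^ 69 = 77 ^ 69 = 1e

85 48 11 2e 30 1c 24 b2 d5 1e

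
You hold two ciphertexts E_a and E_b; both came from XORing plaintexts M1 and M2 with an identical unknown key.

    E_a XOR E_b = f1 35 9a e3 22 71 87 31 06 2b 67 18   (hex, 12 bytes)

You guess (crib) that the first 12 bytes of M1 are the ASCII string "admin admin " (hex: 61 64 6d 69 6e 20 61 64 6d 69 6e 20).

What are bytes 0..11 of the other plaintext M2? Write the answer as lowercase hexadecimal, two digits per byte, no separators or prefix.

9051f78a4c51e6556b420938

Since E_a ⊕ E_b = M1 ⊕ M2, XORing with the guessed M1 bytes yields the corresponding M2 bytes: M2 = (E_a ⊕ E_b) ⊕ M1.
byte 0: 11110001 xor 01100001 = 10010000
byte 1: 00110101 xor 01100100 = 01010001
byte 2: 10011010 xor 01101101 = 11110111
byte 3: 11100011 xor 01101001 = 10001010
byte 4: 00100010 xor 01101110 = 01001100
byte 5: 01110001 xor 00100000 = 01010001
byte 6: 10000111 xor 01100001 = 11100110
byte 7: 00110001 xor 01100100 = 01010101
byte 8: 00000110 xor 01101101 = 01101011
byte 9: 00101011 xor 01101001 = 01000010
byte 10: 01100111 xor 01101110 = 00001001
byte 11: 00011000 xor 00100000 = 00111000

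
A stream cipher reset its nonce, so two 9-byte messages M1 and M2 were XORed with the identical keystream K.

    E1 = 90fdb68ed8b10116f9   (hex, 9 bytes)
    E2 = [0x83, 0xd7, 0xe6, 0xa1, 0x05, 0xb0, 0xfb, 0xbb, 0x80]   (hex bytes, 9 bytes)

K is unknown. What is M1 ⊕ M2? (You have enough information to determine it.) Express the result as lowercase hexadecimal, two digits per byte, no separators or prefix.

E1 ⊕ E2 = (M1 ⊕ K) ⊕ (M2 ⊕ K) = M1 ⊕ M2 — the shared key cancels under XOR.
byte 0: 90 xor 83 = 13
byte 1: fd xor d7 = 2a
byte 2: b6 xor e6 = 50
byte 3: 8e xor a1 = 2f
byte 4: d8 xor 05 = dd
byte 5: b1 xor b0 = 01
byte 6: 01 xor fb = fa
byte 7: 16 xor bb = ad
byte 8: f9 xor 80 = 79

132a502fdd01faad79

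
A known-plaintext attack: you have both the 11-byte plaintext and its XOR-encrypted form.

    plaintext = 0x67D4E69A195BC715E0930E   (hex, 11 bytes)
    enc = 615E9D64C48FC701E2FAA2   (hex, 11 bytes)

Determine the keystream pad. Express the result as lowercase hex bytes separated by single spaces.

06 8a 7b fe dd d4 00 14 02 69 ac

Since enc = plaintext ⊕ pad, XORing both sides with plaintext gives pad = plaintext ⊕ enc.
103 XOR  97 =   6
212 XOR  94 = 138
230 XOR 157 = 123
154 XOR 100 = 254
 25 XOR 196 = 221
 91 XOR 143 = 212
199 XOR 199 =   0
 21 XOR   1 =  20
224 XOR 226 =   2
147 XOR 250 = 105
 14 XOR 162 = 172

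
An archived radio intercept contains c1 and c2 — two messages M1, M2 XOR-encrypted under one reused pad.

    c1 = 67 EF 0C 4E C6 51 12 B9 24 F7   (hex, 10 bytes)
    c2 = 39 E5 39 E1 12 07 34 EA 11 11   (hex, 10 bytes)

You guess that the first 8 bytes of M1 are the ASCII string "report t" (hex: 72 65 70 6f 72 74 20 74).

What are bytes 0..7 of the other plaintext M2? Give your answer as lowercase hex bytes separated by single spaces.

First, c1 ⊕ c2 = (M1 ⊕ K) ⊕ (M2 ⊕ K) = M1 ⊕ M2, so the key drops out. Then M2 = (M1 ⊕ M2) ⊕ M1 over the first 8 bytes.
byte 0: (67 XOR 39) XOR 72 = 5e XOR 72 = 2c
byte 1: (ef XOR e5) XOR 65 = 0a XOR 65 = 6f
byte 2: (0c XOR 39) XOR 70 = 35 XOR 70 = 45
byte 3: (4e XOR e1) XOR 6f = af XOR 6f = c0
byte 4: (c6 XOR 12) XOR 72 = d4 XOR 72 = a6
byte 5: (51 XOR 07) XOR 74 = 56 XOR 74 = 22
byte 6: (12 XOR 34) XOR 20 = 26 XOR 20 = 06
byte 7: (b9 XOR ea) XOR 74 = 53 XOR 74 = 27

2c 6f 45 c0 a6 22 06 27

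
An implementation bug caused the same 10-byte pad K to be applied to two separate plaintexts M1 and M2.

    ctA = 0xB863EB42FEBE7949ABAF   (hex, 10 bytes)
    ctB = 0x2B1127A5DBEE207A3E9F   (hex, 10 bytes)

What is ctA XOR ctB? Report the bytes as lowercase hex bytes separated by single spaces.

93 72 cc e7 25 50 59 33 95 30

ctA ⊕ ctB = (M1 ⊕ K) ⊕ (M2 ⊕ K) = M1 ⊕ M2 — the shared key cancels under XOR.
184 xor  43 = 147
 99 xor  17 = 114
235 xor  39 = 204
 66 xor 165 = 231
254 xor 219 =  37
190 xor 238 =  80
121 xor  32 =  89
 73 xor 122 =  51
171 xor  62 = 149
175 xor 159 =  48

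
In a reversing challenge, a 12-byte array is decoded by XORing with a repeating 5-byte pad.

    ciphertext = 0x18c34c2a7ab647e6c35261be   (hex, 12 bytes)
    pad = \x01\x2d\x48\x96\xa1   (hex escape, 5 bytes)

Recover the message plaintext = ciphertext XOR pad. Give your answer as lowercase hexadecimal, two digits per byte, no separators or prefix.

The 5-byte key repeats, so the effective keystream is 01 2d 48 96 a1 01 2d 48 96 a1 01 2d.
byte 0:  24 ^   1 =  25
byte 1: 195 ^  45 = 238
byte 2:  76 ^  72 =   4
byte 3:  42 ^ 150 = 188
byte 4: 122 ^ 161 = 219
byte 5: 182 ^   1 = 183
byte 6:  71 ^  45 = 106
byte 7: 230 ^  72 = 174
byte 8: 195 ^ 150 =  85
byte 9:  82 ^ 161 = 243
byte 10:  97 ^   1 =  96
byte 11: 190 ^  45 = 147

19ee04bcdbb76aae55f36093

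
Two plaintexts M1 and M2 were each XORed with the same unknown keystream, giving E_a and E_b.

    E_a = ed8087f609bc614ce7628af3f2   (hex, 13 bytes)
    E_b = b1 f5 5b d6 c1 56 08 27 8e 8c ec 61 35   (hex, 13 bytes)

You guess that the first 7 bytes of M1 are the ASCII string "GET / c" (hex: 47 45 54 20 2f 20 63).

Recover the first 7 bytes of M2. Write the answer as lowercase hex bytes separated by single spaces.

1b 30 88 00 e7 ca 0a

First, E_a ⊕ E_b = (M1 ⊕ K) ⊕ (M2 ⊕ K) = M1 ⊕ M2, so the key drops out. Then M2 = (M1 ⊕ M2) ⊕ M1 over the first 7 bytes.
byte 0: (ed ⊕ b1) ⊕ 47 = 5c ⊕ 47 = 1b
byte 1: (80 ⊕ f5) ⊕ 45 = 75 ⊕ 45 = 30
byte 2: (87 ⊕ 5b) ⊕ 54 = dc ⊕ 54 = 88
byte 3: (f6 ⊕ d6) ⊕ 20 = 20 ⊕ 20 = 00
byte 4: (09 ⊕ c1) ⊕ 2f = c8 ⊕ 2f = e7
byte 5: (bc ⊕ 56) ⊕ 20 = ea ⊕ 20 = ca
byte 6: (61 ⊕ 08) ⊕ 63 = 69 ⊕ 63 = 0a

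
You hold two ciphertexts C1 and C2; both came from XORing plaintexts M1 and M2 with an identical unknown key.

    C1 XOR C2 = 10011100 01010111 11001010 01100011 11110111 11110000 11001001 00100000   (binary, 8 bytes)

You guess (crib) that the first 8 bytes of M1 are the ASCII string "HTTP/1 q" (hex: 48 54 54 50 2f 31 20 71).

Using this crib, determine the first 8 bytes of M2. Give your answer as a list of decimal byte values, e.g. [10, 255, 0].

Since C1 ⊕ C2 = M1 ⊕ M2, XORing with the guessed M1 bytes yields the corresponding M2 bytes: M2 = (C1 ⊕ C2) ⊕ M1.
9c xor 48 = d4
57 xor 54 = 03
ca xor 54 = 9e
63 xor 50 = 33
f7 xor 2f = d8
f0 xor 31 = c1
c9 xor 20 = e9
20 xor 71 = 51

[212, 3, 158, 51, 216, 193, 233, 81]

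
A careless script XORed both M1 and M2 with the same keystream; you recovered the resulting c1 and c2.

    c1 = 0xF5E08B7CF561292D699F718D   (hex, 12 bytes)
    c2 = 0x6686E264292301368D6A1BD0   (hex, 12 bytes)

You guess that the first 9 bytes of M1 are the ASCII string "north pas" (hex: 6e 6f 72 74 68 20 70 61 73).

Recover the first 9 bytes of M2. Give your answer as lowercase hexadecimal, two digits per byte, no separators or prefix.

First, c1 ⊕ c2 = (M1 ⊕ K) ⊕ (M2 ⊕ K) = M1 ⊕ M2, so the key drops out. Then M2 = (M1 ⊕ M2) ⊕ M1 over the first 9 bytes.
byte 0: (f5 ⊕ 66) ⊕ 6e = 93 ⊕ 6e = fd
byte 1: (e0 ⊕ 86) ⊕ 6f = 66 ⊕ 6f = 09
byte 2: (8b ⊕ e2) ⊕ 72 = 69 ⊕ 72 = 1b
byte 3: (7c ⊕ 64) ⊕ 74 = 18 ⊕ 74 = 6c
byte 4: (f5 ⊕ 29) ⊕ 68 = dc ⊕ 68 = b4
byte 5: (61 ⊕ 23) ⊕ 20 = 42 ⊕ 20 = 62
byte 6: (29 ⊕ 01) ⊕ 70 = 28 ⊕ 70 = 58
byte 7: (2d ⊕ 36) ⊕ 61 = 1b ⊕ 61 = 7a
byte 8: (69 ⊕ 8d) ⊕ 73 = e4 ⊕ 73 = 97

fd091b6cb462587a97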